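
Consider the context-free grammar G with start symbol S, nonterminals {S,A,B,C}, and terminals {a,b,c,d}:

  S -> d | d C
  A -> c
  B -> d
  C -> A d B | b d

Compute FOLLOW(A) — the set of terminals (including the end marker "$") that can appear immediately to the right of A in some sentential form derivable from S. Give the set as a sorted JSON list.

FIRST iteration:
iter 1:
  A via A→c: +{c}
  B via B→d: +{d}
  C via C→A d B: +{c}
  C via C→b d: +{b}
  S via S→d: +{d}
  FIRST(S)={d}  FIRST(A)={c}  FIRST(B)={d}  FIRST(C)={b,c}
iter 2: done
  FIRST(S)={d}  FIRST(A)={c}  FIRST(B)={d}  FIRST(C)={b,c}

FOLLOW sets:
seed FOLLOW(S) with $
round 1:
  C→A d B: FOLLOW(A) ⊇ FIRST(d) = {d}; new: +{d}
  S→d C: FOLLOW(C) ⊇ FOLLOW(S) ⊇ {$}; new: +{$}
  FOLLOW(S)={$}  FOLLOW(A)={d}  FOLLOW(B)={}  FOLLOW(C)={$}
round 2:
  C→A d B: FOLLOW(B) ⊇ FOLLOW(C) ⊇ {$}; new: +{$}
  FOLLOW(S)={$}  FOLLOW(A)={d}  FOLLOW(B)={$}  FOLLOW(C)={$}
round 3: done
  FOLLOW(S)={$}  FOLLOW(A)={d}  FOLLOW(B)={$}  FOLLOW(C)={$}

FOLLOW(A) = ["d"]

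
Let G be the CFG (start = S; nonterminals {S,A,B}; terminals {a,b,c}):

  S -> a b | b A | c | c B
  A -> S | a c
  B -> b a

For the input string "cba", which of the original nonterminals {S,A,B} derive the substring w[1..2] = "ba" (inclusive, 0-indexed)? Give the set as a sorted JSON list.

CNF form of G:
  S -> T0 T1 | T1 A | T2 B | c
  A -> T0 T1 | T0 T2 | T1 A | T2 B | c
  B -> T1 T0
  T0 -> a
  T1 -> b
  T2 -> c

CYK table (by increasing span) (cells [i..j] with 1 ≤ i ≤ j ≤ 2 only):
  [1..1]={T1}  "b"  orig:{}
  [2..2]={T0}  "a"  orig:{}
  [1..2]={B}  "ba"

Original NTs in T[1,2] deriving "ba": ["B"]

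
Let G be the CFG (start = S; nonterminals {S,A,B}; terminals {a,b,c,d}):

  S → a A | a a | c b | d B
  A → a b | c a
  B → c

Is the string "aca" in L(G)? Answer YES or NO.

CNF form of G:
  S -> T0 A | T0 T0 | T2 T1 | T3 B
  A -> T0 T1 | T2 T0
  B -> c
  T0 -> a
  T1 -> b
  T2 -> c
  T3 -> d

CYK table (by increasing span):
  [0..0]={T0}  "a"  orig:{}
  [1..1]={B,T2}  "c"  orig:{B}
  [2..2]={T0}  "a"  orig:{}
  [0..1]=∅  "ac"
  [1..2]={A}  "ca"
  [0..2]={S}  "aca"

S ∈ T[0,2] ⇒ YES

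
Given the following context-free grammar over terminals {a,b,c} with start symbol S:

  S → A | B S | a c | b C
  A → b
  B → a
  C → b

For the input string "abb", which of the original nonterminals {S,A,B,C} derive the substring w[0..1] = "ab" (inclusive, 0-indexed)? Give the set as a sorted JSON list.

CNF form of G:
  S -> B S | T0 T1 | T2 C | b
  A -> b
  B -> a
  C -> b
  T0 -> a
  T1 -> c
  T2 -> b

CYK fill, restricted to cells inside w[0..1]:
  T[0,0] 'a' = {B,T0}  orig:{B}
  T[1,1] 'b' = {A,C,S,T2}  orig:{A,C,S}
  T[0,1] 'ab' = {S}

Original NTs in T[0,1] deriving "ab": ["S"]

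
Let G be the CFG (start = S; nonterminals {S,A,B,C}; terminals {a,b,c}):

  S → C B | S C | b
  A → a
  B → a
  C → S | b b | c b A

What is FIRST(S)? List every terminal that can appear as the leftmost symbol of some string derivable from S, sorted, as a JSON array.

FIRST sets, iterate to fixpoint:
[1]
  A via A→a: +{a}
  B via B→a: +{a}
  C via C→b b: +{b}
  C via C→c b A: +{c}
  S via S→C B: +{b,c}
  FIRST[S]={b,c}  FIRST[A]={a}  FIRST[B]={a}  FIRST[C]={b,c}
[2] (no change)
  FIRST[S]={b,c}  FIRST[A]={a}  FIRST[B]={a}  FIRST[C]={b,c}

FIRST(S) = ["b", "c"]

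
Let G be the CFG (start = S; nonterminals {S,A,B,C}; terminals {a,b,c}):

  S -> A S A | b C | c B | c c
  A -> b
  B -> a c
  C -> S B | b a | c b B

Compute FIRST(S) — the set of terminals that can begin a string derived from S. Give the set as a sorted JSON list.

FIRST sets, iterate to fixpoint:
round 1:
  A via A→b: +{b}
  B via B→a c: +{a}
  C via C→b a: +{b}
  C via C→c b B: +{c}
  S via S→A S A: +{b}
  S via S→c B: +{c}
  FIRST(S)={b,c}  FIRST(A)={b}  FIRST(B)={a}  FIRST(C)={b,c}
round 2: done
  FIRST(S)={b,c}  FIRST(A)={b}  FIRST(B)={a}  FIRST(C)={b,c}

FIRST(S) = ["b", "c"]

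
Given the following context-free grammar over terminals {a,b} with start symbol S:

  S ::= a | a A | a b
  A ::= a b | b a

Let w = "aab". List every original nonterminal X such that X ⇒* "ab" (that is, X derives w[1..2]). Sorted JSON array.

CNF form of G:
  S -> T0 A | T0 T1 | a
  A -> T0 T1 | T1 T0
  T0 -> a
  T1 -> b

CYK fill — only the sub-triangle for w[1..2]:
  T[1,1] 'a' = {S,T0}  orig:{S}
  T[2,2] 'b' = {T1}  orig:{}
  T[1,2] 'ab' = {A,S}

Original NTs in T[1,2] deriving "ab": ["A", "S"]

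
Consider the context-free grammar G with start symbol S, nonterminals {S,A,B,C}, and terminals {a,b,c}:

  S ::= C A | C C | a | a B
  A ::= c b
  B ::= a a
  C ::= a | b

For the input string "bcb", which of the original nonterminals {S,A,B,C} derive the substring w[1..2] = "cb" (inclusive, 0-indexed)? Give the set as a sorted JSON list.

CNF form of G:
  S -> C A | C C | T2 B | a
  A -> T0 T1
  B -> T2 T2
  C -> a | b
  T0 -> c
  T1 -> b
  T2 -> a

Fill CYK table bottom-up — only the sub-triangle for w[1..2]:
  cell(1,1) c: {T0}  orig:{}
  cell(2,2) b: {C,T1}  orig:{C}
  cell(1,2) cb: {A}

Original NTs in T[1,2] deriving "cb": ["A"]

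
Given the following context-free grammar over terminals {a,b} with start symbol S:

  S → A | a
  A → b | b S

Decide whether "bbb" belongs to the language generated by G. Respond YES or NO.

Convert to CNF:
  S -> T0 S | a | b
  A -> T0 S | b
  T0 -> b

CYK table (by increasing span):
  cell(0,0) b: {A,S,T0}  orig:{A,S}
  cell(1,1) b: {A,S,T0}  orig:{A,S}
  cell(2,2) b: {A,S,T0}  orig:{A,S}
  cell(0,1) bb: {A,S}
  cell(1,2) bb: {A,S}
  cell(0,2) bbb: {A,S}

S ∈ T[0,2] ⇒ YES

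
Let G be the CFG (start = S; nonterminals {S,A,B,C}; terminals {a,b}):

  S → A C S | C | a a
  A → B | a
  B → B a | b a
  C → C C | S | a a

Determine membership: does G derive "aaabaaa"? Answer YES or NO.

CNF form of G:
  S -> A X3 | C C | T0 T0
  A -> B T0 | T1 T0 | a
  B -> B T0 | T1 T0
  C -> A X2 | C C | T0 T0
  T0 -> a
  T1 -> b
  X2 -> C S
  X3 -> C S

CYK fill:
  T[0,0] 'a' = {A,T0}  orig:{A}
  T[1,1] 'a' = {A,T0}  orig:{A}
  T[2,2] 'a' = {A,T0}  orig:{A}
  T[3,3] 'b' = {T1}  orig:{}
  T[4,4] 'a' = {A,T0}  orig:{A}
  T[5,5] 'a' = {A,T0}  orig:{A}
  T[6,6] 'a' = {A,T0}  orig:{A}
  T[0,1] 'aa' = {C,S}
  T[1,2] 'aa' = {C,S}
  T[2,3] 'ab' = ∅
  T[3,4] 'ba' = {A,B}
  T[4,5] 'aa' = {C,S}
  T[5,6] 'aa' = {C,S}
  T[0,2] 'aaa' = ∅
  T[1,3] 'aab' = ∅
  T[2,4] 'aba' = ∅
  T[3,5] 'baa' = {A,B}
  T[4,6] 'aaa' = ∅
  T[0,3] 'aaab' = ∅
  T[1,4] 'aaba' = ∅
  T[2,5] 'abaa' = ∅
  T[3,6] 'baaa' = {A,B}
  T[0,4] 'aaaba' = ∅
  T[1,5] 'aabaa' = ∅
  T[2,6] 'abaaa' = ∅
  T[0,5] 'aaabaa' = ∅
  T[1,6] 'aabaaa' = ∅
  T[0,6] 'aaabaaa' = ∅

S ∉ T[0,6] ⇒ NO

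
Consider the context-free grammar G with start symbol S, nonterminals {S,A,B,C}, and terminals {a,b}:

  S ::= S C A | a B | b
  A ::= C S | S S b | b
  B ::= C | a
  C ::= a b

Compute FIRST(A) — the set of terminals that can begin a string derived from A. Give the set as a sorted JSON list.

FIRST sets, iterate to fixpoint:
[1]
  A via A→b: +{b}
  B via B→a: +{a}
  C via C→a b: +{a}
  S via S→a B: +{a}
  S via S→b: +{b}
  S: {a,b}  A: {b}  B: {a}  C: {a}
[2]
  A via A→C S: +{a}
  S: {a,b}  A: {a,b}  B: {a}  C: {a}
[3] — fixpoint
  S: {a,b}  A: {a,b}  B: {a}  C: {a}

FIRST(A) = ["a", "b"]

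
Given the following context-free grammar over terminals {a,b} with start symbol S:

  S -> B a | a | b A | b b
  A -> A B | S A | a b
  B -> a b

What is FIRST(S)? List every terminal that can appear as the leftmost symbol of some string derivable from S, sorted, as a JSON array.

FIRST iteration:
round 1:
  A via A→a b: +{a}
  B via B→a b: +{a}
  S via S→B a: +{a}
  S via S→b A: +{b}
  S: {a,b}  A: {a}  B: {a}
round 2:
  A via A→S A: +{b}
  S: {a,b}  A: {a,b}  B: {a}
round 3: (no change)
  S: {a,b}  A: {a,b}  B: {a}

FIRST(S) = ["a", "b"]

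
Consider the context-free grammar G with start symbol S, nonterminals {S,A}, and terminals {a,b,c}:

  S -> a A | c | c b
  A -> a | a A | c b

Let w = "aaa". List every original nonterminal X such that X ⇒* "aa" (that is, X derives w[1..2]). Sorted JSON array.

Convert to CNF:
  S -> T0 A | T1 T2 | c
  A -> T0 A | T1 T2 | a
  T0 -> a
  T1 -> c
  T2 -> b

CYK table (by increasing span), restricted to cells inside w[1..2]:
  cell(1,1) a: {A,T0}  orig:{A}
  cell(2,2) a: {A,T0}  orig:{A}
  cell(1,2) aa: {A,S}

Original NTs in T[1,2] deriving "aa": ["A", "S"]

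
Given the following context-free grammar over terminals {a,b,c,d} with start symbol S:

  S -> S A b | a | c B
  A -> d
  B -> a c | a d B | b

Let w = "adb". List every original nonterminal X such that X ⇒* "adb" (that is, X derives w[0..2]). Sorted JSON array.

CNF form of G:
  S -> S X5 | T1 B | a
  A -> d
  B -> T0 T1 | T0 X4 | b
  T0 -> a
  T1 -> c
  T2 -> d
  T3 -> b
  X4 -> T2 B
  X5 -> A T3

Fill CYK table bottom-up — only the sub-triangle for w[0..2]:
  T[0,0] 'a' = {S,T0}  orig:{S}
  T[1,1] 'd' = {A,T2}  orig:{A}
  T[2,2] 'b' = {B,T3}  orig:{B}
  T[0,1] 'ad' = ∅
  T[1,2] 'db' = {X4,X5}  orig:{}
  T[0,2] 'adb' = {B,S}

Original NTs in T[0,2] deriving "adb": ["B", "S"]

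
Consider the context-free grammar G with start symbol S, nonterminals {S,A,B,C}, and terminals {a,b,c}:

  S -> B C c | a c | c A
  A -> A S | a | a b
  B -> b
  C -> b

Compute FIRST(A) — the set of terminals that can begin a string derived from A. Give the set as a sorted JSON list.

FIRST sets, iterate to fixpoint:
round 1:
  A via A→a: +{a}
  B via B→b: +{b}
  C via C→b: +{b}
  S via S→B C c: +{b}
  S via S→a c: +{a}
  S via S→c A: +{c}
  FIRST[S]={a,b,c}  FIRST[A]={a}  FIRST[B]={b}  FIRST[C]={b}
round 2: (no change)
  FIRST[S]={a,b,c}  FIRST[A]={a}  FIRST[B]={b}  FIRST[C]={b}

FIRST(A) = ["a"]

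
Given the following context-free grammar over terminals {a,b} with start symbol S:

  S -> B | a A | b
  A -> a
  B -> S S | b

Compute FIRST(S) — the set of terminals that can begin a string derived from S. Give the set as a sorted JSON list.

FIRST sets, iterate to fixpoint:
[1]
  A via A→a: +{a}
  B via B→b: +{b}
  S via S→B: +{b}
  S via S→a A: +{a}
  S: {a,b}  A: {a}  B: {b}
[2]
  B via B→S S: +{a}
  S: {a,b}  A: {a}  B: {a,b}
[3] (stable)
  S: {a,b}  A: {a}  B: {a,b}

FIRST(S) = ["a", "b"]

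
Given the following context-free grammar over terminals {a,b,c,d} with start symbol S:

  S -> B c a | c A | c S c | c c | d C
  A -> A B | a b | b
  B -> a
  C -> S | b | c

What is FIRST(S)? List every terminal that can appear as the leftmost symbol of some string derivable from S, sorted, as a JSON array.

Compute FIRST by fixpoint:
[1]
  A via A→a b: +{a}
  A via A→b: +{b}
  B via B→a: +{a}
  C via C→b: +{b}
  C via C→c: +{c}
  S via S→B c a: +{a}
  S via S→c A: +{c}
  S via S→d C: +{d}
  FIRST[S]={a,c,d}  FIRST[A]={a,b}  FIRST[B]={a}  FIRST[C]={b,c}
[2]
  C via C→S: +{a,d}
  FIRST[S]={a,c,d}  FIRST[A]={a,b}  FIRST[B]={a}  FIRST[C]={a,b,c,d}
[3] — fixpoint
  FIRST[S]={a,c,d}  FIRST[A]={a,b}  FIRST[B]={a}  FIRST[C]={a,b,c,d}

FIRST(S) = ["a", "c", "d"]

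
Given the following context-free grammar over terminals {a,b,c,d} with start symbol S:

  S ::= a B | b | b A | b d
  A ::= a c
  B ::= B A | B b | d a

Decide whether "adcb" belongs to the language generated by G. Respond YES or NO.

Convert to CNF:
  S -> T0 B | T2 A | T2 T3 | b
  A -> T0 T1
  B -> B A | B T2 | T3 T0
  T0 -> a
  T1 -> c
  T2 -> b
  T3 -> d

Fill CYK table bottom-up:
  [0..0]={T0}  "a"  orig:{}
  [1..1]={T3}  "d"  orig:{}
  [2..2]={T1}  "c"  orig:{}
  [3..3]={S,T2}  "b"  orig:{S}
  [0..1]=∅  "ad"
  [1..2]=∅  "dc"
  [2..3]=∅  "cb"
  [0..2]=∅  "adc"
  [1..3]=∅  "dcb"
  [0..3]=∅  "adcb"

S ∉ T[0,3] ⇒ NO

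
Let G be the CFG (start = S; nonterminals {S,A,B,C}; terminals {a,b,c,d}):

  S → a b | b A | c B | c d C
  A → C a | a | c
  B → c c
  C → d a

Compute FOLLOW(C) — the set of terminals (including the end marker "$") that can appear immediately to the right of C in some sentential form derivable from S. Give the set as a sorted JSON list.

Compute FIRST by fixpoint:
[1]
  A via A→a: +{a}
  A via A→c: +{c}
  B via B→c c: +{c}
  C via C→d a: +{d}
  S via S→a b: +{a}
  S via S→b A: +{b}
  S via S→c B: +{c}
  S: {a,b,c}  A: {a,c}  B: {c}  C: {d}
[2]
  A via A→C a: +{d}
  S: {a,b,c}  A: {a,c,d}  B: {c}  C: {d}
[3] (stable)
  S: {a,b,c}  A: {a,c,d}  B: {c}  C: {d}

FOLLOW sets:
FOLLOW(S) := {$}
iter 1:
  A→C a: FOLLOW(C) ⊇ FIRST(a) = {a}; new: +{a}
  S→b A: FOLLOW(A) ⊇ FOLLOW(S) ⊇ {$}; new: +{$}
  S→c B: FOLLOW(B) ⊇ FOLLOW(S) ⊇ {$}; new: +{$}
  S→c d C: FOLLOW(C) ⊇ FOLLOW(S) ⊇ {$}; new: +{$}
  FOLLOW[S]={$}  FOLLOW[A]={$}  FOLLOW[B]={$}  FOLLOW[C]={$,a}
iter 2: (no change)
  FOLLOW[S]={$}  FOLLOW[A]={$}  FOLLOW[B]={$}  FOLLOW[C]={$,a}

FOLLOW(C) = ["$", "a"]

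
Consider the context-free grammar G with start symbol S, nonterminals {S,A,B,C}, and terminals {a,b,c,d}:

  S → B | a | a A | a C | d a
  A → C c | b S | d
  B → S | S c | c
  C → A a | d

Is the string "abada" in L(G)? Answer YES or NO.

CNF form of G:
  S -> S T0 | T2 A | T2 C | T3 T2 | a | c
  A -> C T0 | T1 S | d
  B -> S T0 | T2 A | T2 C | T3 T2 | a | c
  C -> A T2 | d
  T0 -> c
  T1 -> b
  T2 -> a
  T3 -> d

CYK table (by increasing span):
  [0..0]={B,S,T2}  "a"  orig:{B,S}
  [1..1]={T1}  "b"  orig:{}
  [2..2]={B,S,T2}  "a"  orig:{B,S}
  [3..3]={A,C,T3}  "d"  orig:{A,C}
  [4..4]={B,S,T2}  "a"  orig:{B,S}
  [0..1]=∅  "ab"
  [1..2]={A}  "ba"
  [2..3]={B,S}  "ad"
  [3..4]={B,C,S}  "da"
  [0..2]={B,S}  "aba"
  [1..3]={A}  "bad"
  [2..4]={B,S}  "ada"
  [0..3]={B,S}  "abad"
  [1..4]={A,C}  "bada"
  [0..4]={B,S}  "abada"

S ∈ T[0,4] ⇒ YES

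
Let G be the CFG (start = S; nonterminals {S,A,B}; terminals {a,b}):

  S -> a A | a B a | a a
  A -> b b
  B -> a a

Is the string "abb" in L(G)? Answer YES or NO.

CNF form of G:
  S -> T1 A | T1 T1 | T1 X2
  A -> T0 T0
  B -> T1 T1
  T0 -> b
  T1 -> a
  X2 -> B T1

Fill CYK table bottom-up:
  [0..0]={T1}  "a"  orig:{}
  [1..1]={T0}  "b"  orig:{}
  [2..2]={T0}  "b"  orig:{}
  [0..1]=∅  "ab"
  [1..2]={A}  "bb"
  [0..2]={S}  "abb"

S ∈ T[0,2] ⇒ YES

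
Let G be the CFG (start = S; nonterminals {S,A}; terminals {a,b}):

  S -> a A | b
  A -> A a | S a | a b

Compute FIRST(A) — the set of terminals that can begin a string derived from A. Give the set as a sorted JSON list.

FIRST sets, iterate to fixpoint:
iter 1:
  A via A→a b: +{a}
  S via S→a A: +{a}
  S via S→b: +{b}
  FIRST(S)={a,b}  FIRST(A)={a}
iter 2:
  A via A→S a: +{b}
  FIRST(S)={a,b}  FIRST(A)={a,b}
iter 3: (no change)
  FIRST(S)={a,b}  FIRST(A)={a,b}

FIRST(A) = ["a", "b"]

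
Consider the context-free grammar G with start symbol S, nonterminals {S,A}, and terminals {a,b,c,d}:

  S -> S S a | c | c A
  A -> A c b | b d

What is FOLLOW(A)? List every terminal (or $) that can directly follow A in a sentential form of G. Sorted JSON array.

FIRST iteration:
iter 1:
  A via A→b d: +{b}
  S via S→c: +{c}
  FIRST[S]={c}  FIRST[A]={b}
iter 2: done
  FIRST[S]={c}  FIRST[A]={b}

Compute FOLLOW by fixpoint:
initialize: $ ∈ FOLLOW(S)
pass 1:
  A→A c b: FOLLOW(A) ⊇ FIRST(c) = {c}; new: +{c}
  S→S S a: FOLLOW(S) ⊇ FIRST(S) = {c}; new: +{c}
  S→S S a: FOLLOW(S) ⊇ FIRST(a) = {a}; new: +{a}
  S→c A: FOLLOW(A) ⊇ FOLLOW(S) ⊇ {$,a,c}; new: +{$,a}
  S: {$,a,c}  A: {$,a,c}
pass 2: — fixpoint
  S: {$,a,c}  A: {$,a,c}

FOLLOW(A) = ["$", "a", "c"]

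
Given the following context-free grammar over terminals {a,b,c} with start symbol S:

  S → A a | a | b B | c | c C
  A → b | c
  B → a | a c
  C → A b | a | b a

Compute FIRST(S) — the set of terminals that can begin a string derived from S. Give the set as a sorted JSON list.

FIRST iteration:
iter 1:
  A via A→b: +{b}
  A via A→c: +{c}
  B via B→a: +{a}
  C via C→A b: +{b,c}
  C via C→a: +{a}
  S via S→A a: +{b,c}
  S via S→a: +{a}
  FIRST[S]={a,b,c}  FIRST[A]={b,c}  FIRST[B]={a}  FIRST[C]={a,b,c}
iter 2: done
  FIRST[S]={a,b,c}  FIRST[A]={b,c}  FIRST[B]={a}  FIRST[C]={a,b,c}

FIRST(S) = ["a", "b", "c"]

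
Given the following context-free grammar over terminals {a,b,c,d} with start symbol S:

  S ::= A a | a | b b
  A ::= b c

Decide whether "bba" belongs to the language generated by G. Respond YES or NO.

CNF form of G:
  S -> A T2 | T0 T0 | a
  A -> T0 T1
  T0 -> b
  T1 -> c
  T2 -> a

Fill CYK table bottom-up:
  [0..0]={T0}  "b"  orig:{}
  [1..1]={T0}  "b"  orig:{}
  [2..2]={S,T2}  "a"  orig:{S}
  [0..1]={S}  "bb"
  [1..2]=∅  "ba"
  [0..2]=∅  "bba"

S ∉ T[0,2] ⇒ NO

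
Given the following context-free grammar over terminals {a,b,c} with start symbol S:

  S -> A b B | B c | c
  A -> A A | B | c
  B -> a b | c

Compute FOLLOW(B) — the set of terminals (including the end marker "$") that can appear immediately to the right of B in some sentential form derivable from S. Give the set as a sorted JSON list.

FIRST sets, iterate to fixpoint:
iter 1:
  A via A→c: +{c}
  B via B→a b: +{a}
  B via B→c: +{c}
  S via S→A b B: +{c}
  S via S→B c: +{a}
  S: {a,c}  A: {c}  B: {a,c}
iter 2:
  A via A→B: +{a}
  S: {a,c}  A: {a,c}  B: {a,c}
iter 3: done
  S: {a,c}  A: {a,c}  B: {a,c}

FOLLOW iteration:
seed FOLLOW(S) with $
[1]
  A→A A: FOLLOW(A) ⊇ FIRST(A) = {a,c}; new: +{a,c}
  A→B: FOLLOW(B) ⊇ FOLLOW(A) ⊇ {a,c}; new: +{a,c}
  S→A b B: FOLLOW(A) ⊇ FIRST(b) = {b}; new: +{b}
  S→A b B: FOLLOW(B) ⊇ FOLLOW(S) ⊇ {$}; new: +{$}
  FOLLOW[S]={$}  FOLLOW[A]={a,b,c}  FOLLOW[B]={$,a,c}
[2]
  A→B: FOLLOW(B) ⊇ FOLLOW(A) ⊇ {a,b,c}; new: +{b}
  FOLLOW[S]={$}  FOLLOW[A]={a,b,c}  FOLLOW[B]={$,a,b,c}
[3] (no change)
  FOLLOW[S]={$}  FOLLOW[A]={a,b,c}  FOLLOW[B]={$,a,b,c}

FOLLOW(B) = ["$", "a", "b", "c"]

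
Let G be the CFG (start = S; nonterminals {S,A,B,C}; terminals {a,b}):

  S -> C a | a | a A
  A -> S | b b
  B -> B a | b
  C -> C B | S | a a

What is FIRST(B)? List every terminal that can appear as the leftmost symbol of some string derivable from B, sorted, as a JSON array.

Compute FIRST by fixpoint:
[1]
  A via A→b b: +{b}
  B via B→b: +{b}
  C via C→a a: +{a}
  S via S→C a: +{a}
  S: {a}  A: {b}  B: {b}  C: {a}
[2]
  A via A→S: +{a}
  S: {a}  A: {a,b}  B: {b}  C: {a}
[3] — fixpoint
  S: {a}  A: {a,b}  B: {b}  C: {a}

FIRST(B) = ["b"]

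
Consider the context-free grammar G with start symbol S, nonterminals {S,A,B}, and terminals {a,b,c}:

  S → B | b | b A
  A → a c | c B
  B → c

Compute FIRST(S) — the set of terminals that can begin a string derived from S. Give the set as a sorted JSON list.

FIRST iteration:
[1]
  A via A→a c: +{a}
  A via A→c B: +{c}
  B via B→c: +{c}
  S via S→B: +{c}
  S via S→b: +{b}
  S: {b,c}  A: {a,c}  B: {c}
[2] — fixpoint
  S: {b,c}  A: {a,c}  B: {c}

FIRST(S) = ["b", "c"]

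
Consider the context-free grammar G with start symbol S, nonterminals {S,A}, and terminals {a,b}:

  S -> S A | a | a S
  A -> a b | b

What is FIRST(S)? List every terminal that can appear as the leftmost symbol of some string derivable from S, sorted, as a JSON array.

Compute FIRST by fixpoint:
pass 1:
  A via A→a b: +{a}
  A via A→b: +{b}
  S via S→a: +{a}
  FIRST[S]={a}  FIRST[A]={a,b}
pass 2: (stable)
  FIRST[S]={a}  FIRST[A]={a,b}

FIRST(S) = ["a"]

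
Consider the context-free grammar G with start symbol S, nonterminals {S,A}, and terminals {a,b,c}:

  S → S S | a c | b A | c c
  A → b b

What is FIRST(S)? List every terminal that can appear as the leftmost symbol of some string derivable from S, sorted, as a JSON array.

FIRST sets, iterate to fixpoint:
iter 1:
  A via A→b b: +{b}
  S via S→a c: +{a}
  S via S→b A: +{b}
  S via S→c c: +{c}
  FIRST(S)={a,b,c}  FIRST(A)={b}
iter 2: (no change)
  FIRST(S)={a,b,c}  FIRST(A)={b}

FIRST(S) = ["a", "b", "c"]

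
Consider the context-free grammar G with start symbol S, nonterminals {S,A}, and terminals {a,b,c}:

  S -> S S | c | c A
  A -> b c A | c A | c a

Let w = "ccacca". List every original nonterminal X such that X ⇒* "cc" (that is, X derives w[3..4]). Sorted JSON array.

Convert to CNF:
  S -> S S | T1 A | c
  A -> T0 X3 | T1 A | T1 T2
  T0 -> b
  T1 -> c
  T2 -> a
  X3 -> T1 A

CYK table (by increasing span), restricted to cells inside w[3..4]:
  cell(3,3) c: {S,T1}  orig:{S}
  cell(4,4) c: {S,T1}  orig:{S}
  cell(3,4) cc: {S}

Original NTs in T[3,4] deriving "cc": ["S"]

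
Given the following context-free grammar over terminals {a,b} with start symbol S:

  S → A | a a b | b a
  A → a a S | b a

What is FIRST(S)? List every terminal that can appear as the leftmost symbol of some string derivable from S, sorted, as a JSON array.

FIRST iteration:
pass 1:
  A via A→a a S: +{a}
  A via A→b a: +{b}
  S via S→A: +{a,b}
  FIRST[S]={a,b}  FIRST[A]={a,b}
pass 2: done
  FIRST[S]={a,b}  FIRST[A]={a,b}

FIRST(S) = ["a", "b"]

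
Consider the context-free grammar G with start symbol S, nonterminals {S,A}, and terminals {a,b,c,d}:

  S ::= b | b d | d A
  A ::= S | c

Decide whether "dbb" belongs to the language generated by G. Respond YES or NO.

Convert to CNF:
  S -> T0 T1 | T1 A | b
  A -> T0 T1 | T1 A | b | c
  T0 -> b
  T1 -> d

CYK fill:
  [0..0]={T1}  "d"  orig:{}
  [1..1]={A,S,T0}  "b"  orig:{A,S}
  [2..2]={A,S,T0}  "b"  orig:{A,S}
  [0..1]={A,S}  "db"
  [1..2]=∅  "bb"
  [0..2]=∅  "dbb"

S ∉ T[0,2] ⇒ NO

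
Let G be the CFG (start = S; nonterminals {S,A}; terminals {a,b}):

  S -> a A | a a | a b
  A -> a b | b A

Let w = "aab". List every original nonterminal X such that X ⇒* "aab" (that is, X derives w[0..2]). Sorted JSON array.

CNF form of G:
  S -> T0 A | T0 T0 | T0 T1
  A -> T0 T1 | T1 A
  T0 -> a
  T1 -> b

Fill CYK table bottom-up, restricted to cells inside w[0..2]:
  T[0,0] 'a' = {T0}  orig:{}
  T[1,1] 'a' = {T0}  orig:{}
  T[2,2] 'b' = {T1}  orig:{}
  T[0,1] 'aa' = {S}
  T[1,2] 'ab' = {A,S}
  T[0,2] 'aab' = {S}

Original NTs in T[0,2] deriving "aab": ["S"]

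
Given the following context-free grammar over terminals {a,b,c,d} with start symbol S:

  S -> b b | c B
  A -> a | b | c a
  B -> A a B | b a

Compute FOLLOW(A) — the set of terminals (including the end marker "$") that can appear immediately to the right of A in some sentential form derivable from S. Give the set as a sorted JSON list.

Compute FIRST by fixpoint:
[1]
  A via A→a: +{a}
  A via A→b: +{b}
  A via A→c a: +{c}
  B via B→A a B: +{a,b,c}
  S via S→b b: +{b}
  S via S→c B: +{c}
  FIRST[S]={b,c}  FIRST[A]={a,b,c}  FIRST[B]={a,b,c}
[2] (no change)
  FIRST[S]={b,c}  FIRST[A]={a,b,c}  FIRST[B]={a,b,c}

Compute FOLLOW by fixpoint:
FOLLOW(S) := {$}
pass 1:
  B→A a B: FOLLOW(A) ⊇ FIRST(a) = {a}; new: +{a}
  S→c B: FOLLOW(B) ⊇ FOLLOW(S) ⊇ {$}; new: +{$}
  S: {$}  A: {a}  B: {$}
pass 2: (no change)
  S: {$}  A: {a}  B: {$}

FOLLOW(A) = ["a"]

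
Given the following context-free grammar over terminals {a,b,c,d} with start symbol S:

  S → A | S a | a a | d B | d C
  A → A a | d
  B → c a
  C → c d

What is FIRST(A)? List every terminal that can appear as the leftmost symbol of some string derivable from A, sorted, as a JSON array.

Compute FIRST by fixpoint:
round 1:
  A via A→d: +{d}
  B via B→c a: +{c}
  C via C→c d: +{c}
  S via S→A: +{d}
  S via S→a a: +{a}
  FIRST[S]={a,d}  FIRST[A]={d}  FIRST[B]={c}  FIRST[C]={c}
round 2: done
  FIRST[S]={a,d}  FIRST[A]={d}  FIRST[B]={c}  FIRST[C]={c}

FIRST(A) = ["d"]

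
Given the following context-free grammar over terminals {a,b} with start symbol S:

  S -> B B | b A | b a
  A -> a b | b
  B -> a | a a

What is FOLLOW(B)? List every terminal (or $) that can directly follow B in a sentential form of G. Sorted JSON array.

FIRST sets, iterate to fixpoint:
round 1:
  A via A→a b: +{a}
  A via A→b: +{b}
  B via B→a: +{a}
  S via S→B B: +{a}
  S via S→b A: +{b}
  FIRST[S]={a,b}  FIRST[A]={a,b}  FIRST[B]={a}
round 2: (no change)
  FIRST[S]={a,b}  FIRST[A]={a,b}  FIRST[B]={a}

Compute FOLLOW by fixpoint:
FOLLOW(S) := {$}
pass 1:
  S→B B: FOLLOW(B) ⊇ FIRST(B) = {a}; new: +{a}
  S→B B: FOLLOW(B) ⊇ FOLLOW(S) ⊇ {$}; new: +{$}
  S→b A: FOLLOW(A) ⊇ FOLLOW(S) ⊇ {$}; new: +{$}
  FOLLOW[S]={$}  FOLLOW[A]={$}  FOLLOW[B]={$,a}
pass 2: (no change)
  FOLLOW[S]={$}  FOLLOW[A]={$}  FOLLOW[B]={$,a}

FOLLOW(B) = ["$", "a"]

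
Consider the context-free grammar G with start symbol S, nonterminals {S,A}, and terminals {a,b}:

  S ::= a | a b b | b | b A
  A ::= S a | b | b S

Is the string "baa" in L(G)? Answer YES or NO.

CNF form of G:
  S -> T0 X2 | T1 A | a | b
  A -> S T0 | T1 S | b
  T0 -> a
  T1 -> b
  X2 -> T1 T1

CYK fill:
  cell(0,0) b: {A,S,T1}  orig:{A,S}
  cell(1,1) a: {S,T0}  orig:{S}
  cell(2,2) a: {S,T0}  orig:{S}
  cell(0,1) ba: {A}
  cell(1,2) aa: {A}
  cell(0,2) baa: {S}

S ∈ T[0,2] ⇒ YES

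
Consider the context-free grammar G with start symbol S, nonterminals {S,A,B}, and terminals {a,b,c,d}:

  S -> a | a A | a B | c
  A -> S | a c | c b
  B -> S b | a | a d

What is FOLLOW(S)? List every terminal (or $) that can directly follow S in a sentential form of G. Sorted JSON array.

FIRST sets, iterate to fixpoint:
pass 1:
  A via A→a c: +{a}
  A via A→c b: +{c}
  B via B→a: +{a}
  S via S→a: +{a}
  S via S→c: +{c}
  S: {a,c}  A: {a,c}  B: {a}
pass 2:
  B via B→S b: +{c}
  S: {a,c}  A: {a,c}  B: {a,c}
pass 3: (stable)
  S: {a,c}  A: {a,c}  B: {a,c}

Compute FOLLOW by fixpoint:
initialize: $ ∈ FOLLOW(S)
[1]
  B→S b: FOLLOW(S) ⊇ FIRST(b) = {b}; new: +{b}
  S→a A: FOLLOW(A) ⊇ FOLLOW(S) ⊇ {$,b}; new: +{$,b}
  S→a B: FOLLOW(B) ⊇ FOLLOW(S) ⊇ {$,b}; new: +{$,b}
  FOLLOW[S]={$,b}  FOLLOW[A]={$,b}  FOLLOW[B]={$,b}
[2] (no change)
  FOLLOW[S]={$,b}  FOLLOW[A]={$,b}  FOLLOW[B]={$,b}

FOLLOW(S) = ["$", "b"]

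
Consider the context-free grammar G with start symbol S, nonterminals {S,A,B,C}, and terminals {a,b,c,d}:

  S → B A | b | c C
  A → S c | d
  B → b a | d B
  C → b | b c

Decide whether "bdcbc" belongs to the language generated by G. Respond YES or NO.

CNF form of G:
  S -> B A | T0 C | b
  A -> S T0 | d
  B -> T1 T2 | T3 B
  C -> T1 T0 | b
  T0 -> c
  T1 -> b
  T2 -> a
  T3 -> d

CYK table (by increasing span):
  T[0,0] 'b' = {C,S,T1}  orig:{C,S}
  T[1,1] 'd' = {A,T3}  orig:{A}
  T[2,2] 'c' = {T0}  orig:{}
  T[3,3] 'b' = {C,S,T1}  orig:{C,S}
  T[4,4] 'c' = {T0}  orig:{}
  T[0,1] 'bd' = ∅
  T[1,2] 'dc' = ∅
  T[2,3] 'cb' = {S}
  T[3,4] 'bc' = {A,C}
  T[0,2] 'bdc' = ∅
  T[1,3] 'dcb' = ∅
  T[2,4] 'cbc' = {A,S}
  T[0,3] 'bdcb' = ∅
  T[1,4] 'dcbc' = ∅
  T[0,4] 'bdcbc' = ∅

S ∉ T[0,4] ⇒ NO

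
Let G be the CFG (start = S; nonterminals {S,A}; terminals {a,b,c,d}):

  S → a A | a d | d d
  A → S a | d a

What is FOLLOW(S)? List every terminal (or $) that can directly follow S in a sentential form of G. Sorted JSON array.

FIRST sets, iterate to fixpoint:
pass 1:
  A via A→d a: +{d}
  S via S→a A: +{a}
  S via S→d d: +{d}
  FIRST(S)={a,d}  FIRST(A)={d}
pass 2:
  A via A→S a: +{a}
  FIRST(S)={a,d}  FIRST(A)={a,d}
pass 3: done
  FIRST(S)={a,d}  FIRST(A)={a,d}

Compute FOLLOW by fixpoint:
FOLLOW(S) := {$}
[1]
  A→S a: FOLLOW(S) ⊇ FIRST(a) = {a}; new: +{a}
  S→a A: FOLLOW(A) ⊇ FOLLOW(S) ⊇ {$,a}; new: +{$,a}
  S: {$,a}  A: {$,a}
[2] (stable)
  S: {$,a}  A: {$,a}

FOLLOW(S) = ["$", "a"]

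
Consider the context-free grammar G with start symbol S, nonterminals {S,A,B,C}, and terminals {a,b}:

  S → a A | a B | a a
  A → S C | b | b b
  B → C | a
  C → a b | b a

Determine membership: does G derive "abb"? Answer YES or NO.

Convert to CNF:
  S -> T1 A | T1 B | T1 T1
  A -> S C | T0 T0 | b
  B -> T0 T1 | T1 T0 | a
  C -> T0 T1 | T1 T0
  T0 -> b
  T1 -> a

Fill CYK table bottom-up:
  cell(0,0) a: {B,T1}  orig:{B}
  cell(1,1) b: {A,T0}  orig:{A}
  cell(2,2) b: {A,T0}  orig:{A}
  cell(0,1) ab: {B,C,S}
  cell(1,2) bb: {A}
  cell(0,2) abb: {S}

S ∈ T[0,2] ⇒ YES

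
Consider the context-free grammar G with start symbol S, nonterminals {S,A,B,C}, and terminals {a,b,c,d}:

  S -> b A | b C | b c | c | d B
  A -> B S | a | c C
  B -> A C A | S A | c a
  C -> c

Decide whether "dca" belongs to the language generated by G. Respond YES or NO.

Convert to CNF:
  S -> T2 A | T2 C | T2 T0 | T3 B | c
  A -> B S | T0 C | a
  B -> A X4 | S A | T0 T1
  C -> c
  T0 -> c
  T1 -> a
  T2 -> b
  T3 -> d
  X4 -> C A

CYK fill:
  T[0,0] 'd' = {T3}  orig:{}
  T[1,1] 'c' = {C,S,T0}  orig:{C,S}
  T[2,2] 'a' = {A,T1}  orig:{A}
  T[0,1] 'dc' = ∅
  T[1,2] 'ca' = {B,X4}  orig:{B}
  T[0,2] 'dca' = {S}

S ∈ T[0,2] ⇒ YES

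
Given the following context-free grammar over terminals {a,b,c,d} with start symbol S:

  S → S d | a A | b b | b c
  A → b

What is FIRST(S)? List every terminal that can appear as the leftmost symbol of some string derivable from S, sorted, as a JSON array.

FIRST sets, iterate to fixpoint:
[1]
  A via A→b: +{b}
  S via S→a A: +{a}
  S via S→b b: +{b}
  S: {a,b}  A: {b}
[2] (no change)
  S: {a,b}  A: {b}

FIRST(S) = ["a", "b"]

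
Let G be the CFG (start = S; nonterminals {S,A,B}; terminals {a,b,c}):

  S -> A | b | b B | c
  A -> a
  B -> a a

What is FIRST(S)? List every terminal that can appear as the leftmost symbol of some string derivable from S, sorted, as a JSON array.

FIRST sets, iterate to fixpoint:
round 1:
  A via A→a: +{a}
  B via B→a a: +{a}
  S via S→A: +{a}
  S via S→b: +{b}
  S via S→c: +{c}
  FIRST(S)={a,b,c}  FIRST(A)={a}  FIRST(B)={a}
round 2: — fixpoint
  FIRST(S)={a,b,c}  FIRST(A)={a}  FIRST(B)={a}

FIRST(S) = ["a", "b", "c"]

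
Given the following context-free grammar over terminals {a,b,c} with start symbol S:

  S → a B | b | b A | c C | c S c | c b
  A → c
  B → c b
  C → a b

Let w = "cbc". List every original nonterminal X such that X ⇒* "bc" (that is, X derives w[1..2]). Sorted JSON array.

CNF form of G:
  S -> T0 C | T0 T1 | T0 X3 | T1 A | T2 B | b
  A -> c
  B -> T0 T1
  C -> T2 T1
  T0 -> c
  T1 -> b
  T2 -> a
  X3 -> S T0

CYK table (by increasing span) — only the sub-triangle for w[1..2]:
  T[1,1] 'b' = {S,T1}  orig:{S}
  T[2,2] 'c' = {A,T0}  orig:{A}
  T[1,2] 'bc' = {S,X3}  orig:{S}

Original NTs in T[1,2] deriving "bc": ["S"]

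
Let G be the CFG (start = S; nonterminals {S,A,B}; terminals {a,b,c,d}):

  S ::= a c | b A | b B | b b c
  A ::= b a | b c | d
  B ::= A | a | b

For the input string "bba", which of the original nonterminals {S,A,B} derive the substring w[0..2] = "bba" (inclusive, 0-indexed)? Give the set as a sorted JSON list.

CNF form of G:
  S -> T0 A | T0 B | T0 X3 | T1 T2
  A -> T0 T1 | T0 T2 | d
  B -> T0 T1 | T0 T2 | a | b | d
  T0 -> b
  T1 -> a
  T2 -> c
  X3 -> T0 T2

CYK fill, restricted to cells inside w[0..2]:
  T[0,0] 'b' = {B,T0}  orig:{B}
  T[1,1] 'b' = {B,T0}  orig:{B}
  T[2,2] 'a' = {B,T1}  orig:{B}
  T[0,1] 'bb' = {S}
  T[1,2] 'ba' = {A,B,S}
  T[0,2] 'bba' = {S}

Original NTs in T[0,2] deriving "bba": ["S"]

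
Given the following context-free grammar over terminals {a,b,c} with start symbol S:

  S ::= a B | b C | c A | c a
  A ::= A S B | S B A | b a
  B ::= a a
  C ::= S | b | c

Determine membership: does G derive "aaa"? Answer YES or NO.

CNF form of G:
  S -> T0 C | T1 B | T2 A | T2 T1
  A -> A X3 | S X4 | T0 T1
  B -> T1 T1
  C -> T0 C | T1 B | T2 A | T2 T1 | b | c
  T0 -> b
  T1 -> a
  T2 -> c
  X3 -> S B
  X4 -> B A

CYK fill:
  cell(0,0) a: {T1}  orig:{}
  cell(1,1) a: {T1}  orig:{}
  cell(2,2) a: {T1}  orig:{}
  cell(0,1) aa: {B}
  cell(1,2) aa: {B}
  cell(0,2) aaa: {C,S}

S ∈ T[0,2] ⇒ YES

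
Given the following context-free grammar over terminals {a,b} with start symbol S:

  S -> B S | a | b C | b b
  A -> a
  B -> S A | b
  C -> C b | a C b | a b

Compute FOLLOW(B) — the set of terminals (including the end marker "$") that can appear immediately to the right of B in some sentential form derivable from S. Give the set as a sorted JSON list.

FIRST sets, iterate to fixpoint:
pass 1:
  A via A→a: +{a}
  B via B→b: +{b}
  C via C→a C b: +{a}
  S via S→B S: +{b}
  S via S→a: +{a}
  FIRST[S]={a,b}  FIRST[A]={a}  FIRST[B]={b}  FIRST[C]={a}
pass 2:
  B via B→S A: +{a}
  FIRST[S]={a,b}  FIRST[A]={a}  FIRST[B]={a,b}  FIRST[C]={a}
pass 3: (no change)
  FIRST[S]={a,b}  FIRST[A]={a}  FIRST[B]={a,b}  FIRST[C]={a}

FOLLOW iteration:
initialize: $ ∈ FOLLOW(S)
round 1:
  B→S A: FOLLOW(S) ⊇ FIRST(A) = {a}; new: +{a}
  C→C b: FOLLOW(C) ⊇ FIRST(b) = {b}; new: +{b}
  S→B S: FOLLOW(B) ⊇ FIRST(S) = {a,b}; new: +{a,b}
  S→b C: FOLLOW(C) ⊇ FOLLOW(S) ⊇ {$,a}; new: +{$,a}
  FOLLOW(S)={$,a}  FOLLOW(A)={}  FOLLOW(B)={a,b}  FOLLOW(C)={$,a,b}
round 2:
  B→S A: FOLLOW(A) ⊇ FOLLOW(B) ⊇ {a,b}; new: +{a,b}
  FOLLOW(S)={$,a}  FOLLOW(A)={a,b}  FOLLOW(B)={a,b}  FOLLOW(C)={$,a,b}
round 3: — fixpoint
  FOLLOW(S)={$,a}  FOLLOW(A)={a,b}  FOLLOW(B)={a,b}  FOLLOW(C)={$,a,b}

FOLLOW(B) = ["a", "b"]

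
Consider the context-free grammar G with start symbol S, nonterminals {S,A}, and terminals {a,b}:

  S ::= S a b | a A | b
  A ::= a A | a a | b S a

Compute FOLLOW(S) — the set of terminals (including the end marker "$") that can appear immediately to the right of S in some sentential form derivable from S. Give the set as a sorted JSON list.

Compute FIRST by fixpoint:
[1]
  A via A→a A: +{a}
  A via A→b S a: +{b}
  S via S→a A: +{a}
  S via S→b: +{b}
  FIRST(S)={a,b}  FIRST(A)={a,b}
[2] (no change)
  FIRST(S)={a,b}  FIRST(A)={a,b}

Compute FOLLOW by fixpoint:
seed FOLLOW(S) with $
pass 1:
  A→b S a: FOLLOW(S) ⊇ FIRST(a) = {a}; new: +{a}
  S→a A: FOLLOW(A) ⊇ FOLLOW(S) ⊇ {$,a}; new: +{$,a}
  FOLLOW(S)={$,a}  FOLLOW(A)={$,a}
pass 2: — fixpoint
  FOLLOW(S)={$,a}  FOLLOW(A)={$,a}

FOLLOW(S) = ["$", "a"]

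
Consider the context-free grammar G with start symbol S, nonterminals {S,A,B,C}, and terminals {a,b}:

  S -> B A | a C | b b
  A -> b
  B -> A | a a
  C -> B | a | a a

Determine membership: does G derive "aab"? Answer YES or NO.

Convert to CNF:
  S -> B A | T0 C | T1 T1
  A -> b
  B -> T0 T0 | b
  C -> T0 T0 | a | b
  T0 -> a
  T1 -> b

CYK fill:
  T[0,0] 'a' = {C,T0}  orig:{C}
  T[1,1] 'a' = {C,T0}  orig:{C}
  T[2,2] 'b' = {A,B,C,T1}  orig:{A,B,C}
  T[0,1] 'aa' = {B,C,S}
  T[1,2] 'ab' = {S}
  T[0,2] 'aab' = {S}

S ∈ T[0,2] ⇒ YES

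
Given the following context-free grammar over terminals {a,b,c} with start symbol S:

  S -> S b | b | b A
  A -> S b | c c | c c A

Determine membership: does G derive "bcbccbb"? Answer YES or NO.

Convert to CNF:
  S -> S T0 | T0 A | b
  A -> S T0 | T1 T1 | T1 X2
  T0 -> b
  T1 -> c
  X2 -> T1 A

CYK table (by increasing span):
  cell(0,0) b: {S,T0}  orig:{S}
  cell(1,1) c: {T1}  orig:{}
  cell(2,2) b: {S,T0}  orig:{S}
  cell(3,3) c: {T1}  orig:{}
  cell(4,4) c: {T1}  orig:{}
  cell(5,5) b: {S,T0}  orig:{S}
  cell(6,6) b: {S,T0}  orig:{S}
  cell(0,1) bc: ∅
  cell(1,2) cb: ∅
  cell(2,3) bc: ∅
  cell(3,4) cc: {A}
  cell(4,5) cb: ∅
  cell(5,6) bb: {A,S}
  cell(0,2) bcb: ∅
  cell(1,3) cbc: ∅
  cell(2,4) bcc: {S}
  cell(3,5) ccb: ∅
  cell(4,6) cbb: {X2}  orig:{}
  cell(0,3) bcbc: ∅
  cell(1,4) cbcc: ∅
  cell(2,5) bccb: {A,S}
  cell(3,6) ccbb: {A}
  cell(0,4) bcbcc: ∅
  cell(1,5) cbccb: {X2}  orig:{}
  cell(2,6) bccbb: {A,S}
  cell(0,5) bcbccb: ∅
  cell(1,6) cbccbb: {X2}  orig:{}
  cell(0,6) bcbccbb: ∅

S ∉ T[0,6] ⇒ NO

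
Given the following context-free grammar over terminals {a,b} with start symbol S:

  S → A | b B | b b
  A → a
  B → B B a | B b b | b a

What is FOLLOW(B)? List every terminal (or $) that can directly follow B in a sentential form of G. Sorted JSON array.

FIRST sets, iterate to fixpoint:
[1]
  A via A→a: +{a}
  B via B→b a: +{b}
  S via S→A: +{a}
  S via S→b B: +{b}
  FIRST(S)={a,b}  FIRST(A)={a}  FIRST(B)={b}
[2] done
  FIRST(S)={a,b}  FIRST(A)={a}  FIRST(B)={b}

FOLLOW iteration:
initialize: $ ∈ FOLLOW(S)
pass 1:
  B→B B a: FOLLOW(B) ⊇ FIRST(B) = {b}; new: +{b}
  B→B B a: FOLLOW(B) ⊇ FIRST(a) = {a}; new: +{a}
  S→A: FOLLOW(A) ⊇ FOLLOW(S) ⊇ {$}; new: +{$}
  S→b B: FOLLOW(B) ⊇ FOLLOW(S) ⊇ {$}; new: +{$}
  FOLLOW[S]={$}  FOLLOW[A]={$}  FOLLOW[B]={$,a,b}
pass 2: (no change)
  FOLLOW[S]={$}  FOLLOW[A]={$}  FOLLOW[B]={$,a,b}

FOLLOW(B) = ["$", "a", "b"]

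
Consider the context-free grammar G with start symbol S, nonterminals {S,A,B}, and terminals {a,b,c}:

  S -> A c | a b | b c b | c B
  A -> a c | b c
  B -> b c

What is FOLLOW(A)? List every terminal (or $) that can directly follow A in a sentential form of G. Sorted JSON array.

Compute FIRST by fixpoint:
round 1:
  A via A→a c: +{a}
  A via A→b c: +{b}
  B via B→b c: +{b}
  S via S→A c: +{a,b}
  S via S→c B: +{c}
  S: {a,b,c}  A: {a,b}  B: {b}
round 2: done
  S: {a,b,c}  A: {a,b}  B: {b}

FOLLOW iteration:
FOLLOW(S) := {$}
[1]
  S→A c: FOLLOW(A) ⊇ FIRST(c) = {c}; new: +{c}
  S→c B: FOLLOW(B) ⊇ FOLLOW(S) ⊇ {$}; new: +{$}
  FOLLOW(S)={$}  FOLLOW(A)={c}  FOLLOW(B)={$}
[2] (no change)
  FOLLOW(S)={$}  FOLLOW(A)={c}  FOLLOW(B)={$}

FOLLOW(A) = ["c"]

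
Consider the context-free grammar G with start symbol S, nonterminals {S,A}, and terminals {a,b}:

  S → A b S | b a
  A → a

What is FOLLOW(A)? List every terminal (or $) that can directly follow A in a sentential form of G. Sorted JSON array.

FIRST sets, iterate to fixpoint:
pass 1:
  A via A→a: +{a}
  S via S→A b S: +{a}
  S via S→b a: +{b}
  S: {a,b}  A: {a}
pass 2: (stable)
  S: {a,b}  A: {a}

FOLLOW iteration:
seed FOLLOW(S) with $
round 1:
  S→A b S: FOLLOW(A) ⊇ FIRST(b) = {b}; new: +{b}
  S: {$}  A: {b}
round 2: (stable)
  S: {$}  A: {b}

FOLLOW(A) = ["b"]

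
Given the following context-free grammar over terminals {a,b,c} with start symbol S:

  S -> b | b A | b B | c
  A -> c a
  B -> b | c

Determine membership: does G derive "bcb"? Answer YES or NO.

Convert to CNF:
  S -> T2 A | T2 B | b | c
  A -> T0 T1
  B -> b | c
  T0 -> c
  T1 -> a
  T2 -> b

CYK fill:
  cell(0,0) b: {B,S,T2}  orig:{B,S}
  cell(1,1) c: {B,S,T0}  orig:{B,S}
  cell(2,2) b: {B,S,T2}  orig:{B,S}
  cell(0,1) bc: {S}
  cell(1,2) cb: ∅
  cell(0,2) bcb: ∅

S ∉ T[0,2] ⇒ NO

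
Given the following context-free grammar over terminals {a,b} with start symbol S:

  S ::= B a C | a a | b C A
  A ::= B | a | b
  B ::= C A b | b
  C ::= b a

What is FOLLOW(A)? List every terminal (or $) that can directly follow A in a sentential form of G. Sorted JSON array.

FIRST iteration:
[1]
  A via A→a: +{a}
  A via A→b: +{b}
  B via B→b: +{b}
  C via C→b a: +{b}
  S via S→B a C: +{b}
  S via S→a a: +{a}
  S: {a,b}  A: {a,b}  B: {b}  C: {b}
[2] (stable)
  S: {a,b}  A: {a,b}  B: {b}  C: {b}

FOLLOW sets:
initialize: $ ∈ FOLLOW(S)
pass 1:
  B→C A b: FOLLOW(C) ⊇ FIRST(A) = {a,b}; new: +{a,b}
  B→C A b: FOLLOW(A) ⊇ FIRST(b) = {b}; new: +{b}
  S→B a C: FOLLOW(B) ⊇ FIRST(a) = {a}; new: +{a}
  S→B a C: FOLLOW(C) ⊇ FOLLOW(S) ⊇ {$}; new: +{$}
  S→b C A: FOLLOW(A) ⊇ FOLLOW(S) ⊇ {$}; new: +{$}
  FOLLOW(S)={$}  FOLLOW(A)={$,b}  FOLLOW(B)={a}  FOLLOW(C)={$,a,b}
pass 2:
  A→B: FOLLOW(B) ⊇ FOLLOW(A) ⊇ {$,b}; new: +{$,b}
  FOLLOW(S)={$}  FOLLOW(A)={$,b}  FOLLOW(B)={$,a,b}  FOLLOW(C)={$,a,b}
pass 3: — fixpoint
  FOLLOW(S)={$}  FOLLOW(A)={$,b}  FOLLOW(B)={$,a,b}  FOLLOW(C)={$,a,b}

FOLLOW(A) = ["$", "b"]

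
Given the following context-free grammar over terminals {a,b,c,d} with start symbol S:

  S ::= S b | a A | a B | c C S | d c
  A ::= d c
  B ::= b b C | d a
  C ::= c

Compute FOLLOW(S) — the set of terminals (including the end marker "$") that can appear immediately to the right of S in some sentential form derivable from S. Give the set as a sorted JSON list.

FIRST sets, iterate to fixpoint:
round 1:
  A via A→d c: +{d}
  B via B→b b C: +{b}
  B via B→d a: +{d}
  C via C→c: +{c}
  S via S→a A: +{a}
  S via S→c C S: +{c}
  S via S→d c: +{d}
  FIRST(S)={a,c,d}  FIRST(A)={d}  FIRST(B)={b,d}  FIRST(C)={c}
round 2: — fixpoint
  FIRST(S)={a,c,d}  FIRST(A)={d}  FIRST(B)={b,d}  FIRST(C)={c}

FOLLOW sets:
initialize: $ ∈ FOLLOW(S)
[1]
  S→S b: FOLLOW(S) ⊇ FIRST(b) = {b}; new: +{b}
  S→a A: FOLLOW(A) ⊇ FOLLOW(S) ⊇ {$,b}; new: +{$,b}
  S→a B: FOLLOW(B) ⊇ FOLLOW(S) ⊇ {$,b}; new: +{$,b}
  S→c C S: FOLLOW(C) ⊇ FIRST(S) = {a,c,d}; new: +{a,c,d}
  FOLLOW(S)={$,b}  FOLLOW(A)={$,b}  FOLLOW(B)={$,b}  FOLLOW(C)={a,c,d}
[2]
  B→b b C: FOLLOW(C) ⊇ FOLLOW(B) ⊇ {$,b}; new: +{$,b}
  FOLLOW(S)={$,b}  FOLLOW(A)={$,b}  FOLLOW(B)={$,b}  FOLLOW(C)={$,a,b,c,d}
[3] done
  FOLLOW(S)={$,b}  FOLLOW(A)={$,b}  FOLLOW(B)={$,b}  FOLLOW(C)={$,a,b,c,d}

FOLLOW(S) = ["$", "b"]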